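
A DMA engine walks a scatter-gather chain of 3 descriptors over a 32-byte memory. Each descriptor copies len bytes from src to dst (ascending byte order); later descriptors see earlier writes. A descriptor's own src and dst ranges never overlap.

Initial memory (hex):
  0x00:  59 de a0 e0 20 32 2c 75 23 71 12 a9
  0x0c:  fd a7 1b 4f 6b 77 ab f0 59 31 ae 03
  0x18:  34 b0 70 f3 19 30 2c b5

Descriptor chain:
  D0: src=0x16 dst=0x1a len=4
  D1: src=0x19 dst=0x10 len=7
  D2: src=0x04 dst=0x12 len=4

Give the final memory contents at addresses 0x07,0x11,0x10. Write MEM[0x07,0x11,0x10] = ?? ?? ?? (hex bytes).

MEM[0x07,0x11,0x10] = 75 ae b0

#0 dst[0x1a+4] := {0xae,0x03,0x34,0xb0}
#1 dst[0x10+7] := {0xb0,0xae,0x03,0x34,0xb0,0x2c,0xb5}
#2 dst[0x12+4] := {0x20,0x32,0x2c,0x75}
query mem[0x07]=0x75, mem[0x11]=0xae, mem[0x10]=0xb0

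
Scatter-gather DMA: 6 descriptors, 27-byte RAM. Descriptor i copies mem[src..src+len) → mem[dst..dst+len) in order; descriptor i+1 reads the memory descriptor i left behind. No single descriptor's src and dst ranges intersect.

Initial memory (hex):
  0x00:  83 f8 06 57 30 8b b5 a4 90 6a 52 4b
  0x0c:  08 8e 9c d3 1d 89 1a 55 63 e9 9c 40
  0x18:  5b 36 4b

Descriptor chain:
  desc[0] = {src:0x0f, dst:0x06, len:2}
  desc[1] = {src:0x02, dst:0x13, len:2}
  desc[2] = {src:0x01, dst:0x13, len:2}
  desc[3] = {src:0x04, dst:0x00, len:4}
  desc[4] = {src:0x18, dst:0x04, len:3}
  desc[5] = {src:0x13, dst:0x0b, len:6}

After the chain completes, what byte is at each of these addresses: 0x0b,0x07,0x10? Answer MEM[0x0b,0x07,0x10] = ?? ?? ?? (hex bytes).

MEM[0x0b,0x07,0x10] = f8 1d 5b

[0] 0x0f->0x06 len=2 : d3 1d
[1] 0x02->0x13 len=2 : 06 57
[2] 0x01->0x13 len=2 : f8 06
[3] 0x04->0x00 len=4 : 30 8b d3 1d
[4] 0x18->0x04 len=3 : 5b 36 4b
[5] 0x13->0x0b len=6 : f8 06 e9 9c 40 5b
query mem[0x0b]=0xf8, mem[0x07]=0x1d, mem[0x10]=0x5b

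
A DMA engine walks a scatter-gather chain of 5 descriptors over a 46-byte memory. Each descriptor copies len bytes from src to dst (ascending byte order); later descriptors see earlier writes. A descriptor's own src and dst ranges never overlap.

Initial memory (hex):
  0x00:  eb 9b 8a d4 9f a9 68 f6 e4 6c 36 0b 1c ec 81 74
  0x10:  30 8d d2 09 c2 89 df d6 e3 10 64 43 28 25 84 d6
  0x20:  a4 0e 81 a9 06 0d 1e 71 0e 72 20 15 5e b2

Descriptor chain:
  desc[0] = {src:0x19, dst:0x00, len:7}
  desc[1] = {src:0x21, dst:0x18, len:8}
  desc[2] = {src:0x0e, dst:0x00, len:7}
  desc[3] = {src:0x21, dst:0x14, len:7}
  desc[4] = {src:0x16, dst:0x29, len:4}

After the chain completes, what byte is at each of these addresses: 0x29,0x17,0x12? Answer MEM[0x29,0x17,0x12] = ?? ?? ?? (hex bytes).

MEM[0x29,0x17,0x12] = a9 06 d2

#0 dst[0x00+7] := {0x10,0x64,0x43,0x28,0x25,0x84,0xd6}
#1 dst[0x18+8] := {0x0e,0x81,0xa9,0x06,0x0d,0x1e,0x71,0x0e}
#2 dst[0x00+7] := {0x81,0x74,0x30,0x8d,0xd2,0x09,0xc2}
#3 dst[0x14+7] := {0x0e,0x81,0xa9,0x06,0x0d,0x1e,0x71}
#4 dst[0x29+4] := {0xa9,0x06,0x0d,0x1e}
query mem[0x29]=0xa9, mem[0x17]=0x06, mem[0x12]=0xd2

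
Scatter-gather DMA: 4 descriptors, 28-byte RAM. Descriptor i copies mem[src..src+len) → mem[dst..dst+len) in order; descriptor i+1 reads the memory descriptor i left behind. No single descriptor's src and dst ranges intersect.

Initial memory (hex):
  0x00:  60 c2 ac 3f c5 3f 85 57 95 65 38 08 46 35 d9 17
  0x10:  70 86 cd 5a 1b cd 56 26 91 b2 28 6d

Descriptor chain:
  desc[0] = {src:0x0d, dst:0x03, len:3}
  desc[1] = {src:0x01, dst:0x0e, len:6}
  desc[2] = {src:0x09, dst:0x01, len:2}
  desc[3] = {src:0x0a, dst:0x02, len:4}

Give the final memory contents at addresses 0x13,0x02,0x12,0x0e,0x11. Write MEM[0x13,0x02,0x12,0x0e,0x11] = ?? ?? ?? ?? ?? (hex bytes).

[0] 0x0d->0x03 len=3 : 35 d9 17
[1] 0x01->0x0e len=6 : c2 ac 35 d9 17 85
[2] 0x09->0x01 len=2 : 65 38
[3] 0x0a->0x02 len=4 : 38 08 46 35
query mem[0x13]=0x85, mem[0x02]=0x38, mem[0x12]=0x17, mem[0x0e]=0xc2, mem[0x11]=0xd9

MEM[0x13,0x02,0x12,0x0e,0x11] = 85 38 17 c2 d9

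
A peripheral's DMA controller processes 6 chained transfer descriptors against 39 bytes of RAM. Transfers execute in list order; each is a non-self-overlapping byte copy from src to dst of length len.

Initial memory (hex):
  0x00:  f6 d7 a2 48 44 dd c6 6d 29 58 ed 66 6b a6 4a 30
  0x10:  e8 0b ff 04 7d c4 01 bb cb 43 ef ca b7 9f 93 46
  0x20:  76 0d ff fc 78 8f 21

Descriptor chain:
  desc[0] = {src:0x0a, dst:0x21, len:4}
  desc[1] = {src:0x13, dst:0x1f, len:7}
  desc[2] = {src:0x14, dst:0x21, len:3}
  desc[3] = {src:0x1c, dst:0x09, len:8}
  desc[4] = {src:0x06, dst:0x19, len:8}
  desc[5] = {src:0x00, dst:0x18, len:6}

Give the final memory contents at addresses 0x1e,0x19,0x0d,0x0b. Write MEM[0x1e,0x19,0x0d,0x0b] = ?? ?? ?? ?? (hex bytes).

D0: mem[0x21..0x24] <- [ed 66 6b a6]
D1: mem[0x1f..0x25] <- [04 7d c4 01 bb cb 43]
D2: mem[0x21..0x23] <- [7d c4 01]
D3: mem[0x09..0x10] <- [b7 9f 93 04 7d 7d c4 01]
D4: mem[0x19..0x20] <- [c6 6d 29 b7 9f 93 04 7d]
D5: mem[0x18..0x1d] <- [f6 d7 a2 48 44 dd]
query mem[0x1e]=0x93, mem[0x19]=0xd7, mem[0x0d]=0x7d, mem[0x0b]=0x93

MEM[0x1e,0x19,0x0d,0x0b] = 93 d7 7d 93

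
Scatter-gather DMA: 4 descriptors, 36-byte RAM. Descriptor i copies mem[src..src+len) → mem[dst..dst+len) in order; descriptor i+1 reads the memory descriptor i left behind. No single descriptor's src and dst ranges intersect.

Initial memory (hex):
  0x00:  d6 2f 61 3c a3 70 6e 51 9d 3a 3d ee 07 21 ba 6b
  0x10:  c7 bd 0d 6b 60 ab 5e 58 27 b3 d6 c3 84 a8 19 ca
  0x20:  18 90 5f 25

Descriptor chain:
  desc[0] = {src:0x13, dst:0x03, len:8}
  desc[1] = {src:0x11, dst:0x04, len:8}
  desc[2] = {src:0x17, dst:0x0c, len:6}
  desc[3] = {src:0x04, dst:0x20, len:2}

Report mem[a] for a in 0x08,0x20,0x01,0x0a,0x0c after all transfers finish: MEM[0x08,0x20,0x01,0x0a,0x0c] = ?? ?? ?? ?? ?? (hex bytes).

MEM[0x08,0x20,0x01,0x0a,0x0c] = ab bd 2f 58 58

  after D0: wrote 8B at 0x03 = 6b60ab5e5827b3d6
  after D1: wrote 8B at 0x04 = bd0d6b60ab5e5827
  after D2: wrote 6B at 0x0c = 5827b3d6c384
  after D3: wrote 2B at 0x20 = bd0d
query mem[0x08]=0xab, mem[0x20]=0xbd, mem[0x01]=0x2f, mem[0x0a]=0x58, mem[0x0c]=0x58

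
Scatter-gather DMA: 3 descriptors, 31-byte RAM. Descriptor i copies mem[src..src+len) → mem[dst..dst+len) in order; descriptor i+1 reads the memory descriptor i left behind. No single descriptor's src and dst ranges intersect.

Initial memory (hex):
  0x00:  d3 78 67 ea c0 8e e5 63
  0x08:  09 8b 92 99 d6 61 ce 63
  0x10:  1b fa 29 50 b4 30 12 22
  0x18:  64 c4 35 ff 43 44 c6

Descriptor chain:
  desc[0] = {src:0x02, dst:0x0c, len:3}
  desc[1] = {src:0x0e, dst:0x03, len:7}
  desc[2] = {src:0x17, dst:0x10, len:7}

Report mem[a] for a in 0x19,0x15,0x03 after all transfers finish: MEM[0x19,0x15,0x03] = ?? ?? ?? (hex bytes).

  after D0: wrote 3B at 0x0c = 67eac0
  after D1: wrote 7B at 0x03 = c0631bfa2950b4
  after D2: wrote 7B at 0x10 = 2264c435ff4344
query mem[0x19]=0xc4, mem[0x15]=0x43, mem[0x03]=0xc0

MEM[0x19,0x15,0x03] = c4 43 c0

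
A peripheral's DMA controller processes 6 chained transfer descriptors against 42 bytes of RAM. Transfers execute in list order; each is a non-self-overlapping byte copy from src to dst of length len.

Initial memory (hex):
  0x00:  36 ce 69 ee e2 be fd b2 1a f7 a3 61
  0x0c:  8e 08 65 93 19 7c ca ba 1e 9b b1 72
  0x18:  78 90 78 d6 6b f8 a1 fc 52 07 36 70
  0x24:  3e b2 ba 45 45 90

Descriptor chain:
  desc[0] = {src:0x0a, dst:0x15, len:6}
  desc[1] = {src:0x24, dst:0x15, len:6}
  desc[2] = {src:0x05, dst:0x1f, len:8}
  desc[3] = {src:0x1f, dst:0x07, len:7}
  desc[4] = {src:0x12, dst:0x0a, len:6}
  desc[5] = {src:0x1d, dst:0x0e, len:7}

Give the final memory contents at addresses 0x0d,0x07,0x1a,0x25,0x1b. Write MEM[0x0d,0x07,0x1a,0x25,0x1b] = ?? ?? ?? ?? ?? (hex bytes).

  after D0: wrote 6B at 0x15 = a3618e086593
  after D1: wrote 6B at 0x15 = 3eb2ba454590
  after D2: wrote 8B at 0x1f = befdb21af7a3618e
  after D3: wrote 7B at 0x07 = befdb21af7a361
  after D4: wrote 6B at 0x0a = caba1e3eb2ba
  after D5: wrote 7B at 0x0e = f8a1befdb21af7
query mem[0x0d]=0x3e, mem[0x07]=0xbe, mem[0x1a]=0x90, mem[0x25]=0x61, mem[0x1b]=0xd6

MEM[0x0d,0x07,0x1a,0x25,0x1b] = 3e be 90 61 d6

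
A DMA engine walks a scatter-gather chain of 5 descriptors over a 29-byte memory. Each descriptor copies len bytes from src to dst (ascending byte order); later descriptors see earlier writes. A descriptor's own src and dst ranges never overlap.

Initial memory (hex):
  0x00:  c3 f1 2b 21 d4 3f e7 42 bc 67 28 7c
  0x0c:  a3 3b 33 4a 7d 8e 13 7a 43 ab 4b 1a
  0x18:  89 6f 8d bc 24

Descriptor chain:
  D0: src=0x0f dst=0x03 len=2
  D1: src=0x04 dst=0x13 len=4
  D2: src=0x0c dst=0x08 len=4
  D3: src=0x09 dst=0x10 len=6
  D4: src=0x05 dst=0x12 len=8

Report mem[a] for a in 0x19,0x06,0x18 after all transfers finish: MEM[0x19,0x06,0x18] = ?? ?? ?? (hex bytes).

MEM[0x19,0x06,0x18] = a3 e7 4a

#0 dst[0x03+2] := {0x4a,0x7d}
#1 dst[0x13+4] := {0x7d,0x3f,0xe7,0x42}
#2 dst[0x08+4] := {0xa3,0x3b,0x33,0x4a}
#3 dst[0x10+6] := {0x3b,0x33,0x4a,0xa3,0x3b,0x33}
#4 dst[0x12+8] := {0x3f,0xe7,0x42,0xa3,0x3b,0x33,0x4a,0xa3}
query mem[0x19]=0xa3, mem[0x06]=0xe7, mem[0x18]=0x4a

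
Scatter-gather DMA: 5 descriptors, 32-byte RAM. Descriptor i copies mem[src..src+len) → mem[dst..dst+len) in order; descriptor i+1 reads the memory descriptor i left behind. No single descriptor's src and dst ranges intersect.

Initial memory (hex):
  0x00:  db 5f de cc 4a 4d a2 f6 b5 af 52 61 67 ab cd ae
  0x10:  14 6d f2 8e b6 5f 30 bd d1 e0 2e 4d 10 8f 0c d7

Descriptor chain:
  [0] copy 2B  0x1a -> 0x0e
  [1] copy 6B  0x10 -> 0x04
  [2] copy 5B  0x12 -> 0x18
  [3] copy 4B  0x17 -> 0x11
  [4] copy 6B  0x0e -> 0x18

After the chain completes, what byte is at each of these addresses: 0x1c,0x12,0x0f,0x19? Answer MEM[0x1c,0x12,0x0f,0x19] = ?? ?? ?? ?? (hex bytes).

D0: mem[0x0e..0x0f] <- [2e 4d]
D1: mem[0x04..0x09] <- [14 6d f2 8e b6 5f]
D2: mem[0x18..0x1c] <- [f2 8e b6 5f 30]
D3: mem[0x11..0x14] <- [bd f2 8e b6]
D4: mem[0x18..0x1d] <- [2e 4d 14 bd f2 8e]
query mem[0x1c]=0xf2, mem[0x12]=0xf2, mem[0x0f]=0x4d, mem[0x19]=0x4d

MEM[0x1c,0x12,0x0f,0x19] = f2 f2 4d 4d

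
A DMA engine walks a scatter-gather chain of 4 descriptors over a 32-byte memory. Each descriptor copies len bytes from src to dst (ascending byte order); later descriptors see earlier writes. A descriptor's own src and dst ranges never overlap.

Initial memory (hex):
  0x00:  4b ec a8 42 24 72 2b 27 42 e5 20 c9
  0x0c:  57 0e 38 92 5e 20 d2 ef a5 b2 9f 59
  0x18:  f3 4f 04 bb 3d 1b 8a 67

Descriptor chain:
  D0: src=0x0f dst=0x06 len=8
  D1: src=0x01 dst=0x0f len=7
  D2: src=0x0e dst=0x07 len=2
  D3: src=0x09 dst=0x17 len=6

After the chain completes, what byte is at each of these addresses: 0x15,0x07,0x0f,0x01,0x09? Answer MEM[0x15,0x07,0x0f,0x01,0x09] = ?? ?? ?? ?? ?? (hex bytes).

MEM[0x15,0x07,0x0f,0x01,0x09] = 5e 38 ec ec d2

D0: mem[0x06..0x0d] <- [92 5e 20 d2 ef a5 b2 9f]
D1: mem[0x0f..0x15] <- [ec a8 42 24 72 92 5e]
D2: mem[0x07..0x08] <- [38 ec]
D3: mem[0x17..0x1c] <- [d2 ef a5 b2 9f 38]
query mem[0x15]=0x5e, mem[0x07]=0x38, mem[0x0f]=0xec, mem[0x01]=0xec, mem[0x09]=0xd2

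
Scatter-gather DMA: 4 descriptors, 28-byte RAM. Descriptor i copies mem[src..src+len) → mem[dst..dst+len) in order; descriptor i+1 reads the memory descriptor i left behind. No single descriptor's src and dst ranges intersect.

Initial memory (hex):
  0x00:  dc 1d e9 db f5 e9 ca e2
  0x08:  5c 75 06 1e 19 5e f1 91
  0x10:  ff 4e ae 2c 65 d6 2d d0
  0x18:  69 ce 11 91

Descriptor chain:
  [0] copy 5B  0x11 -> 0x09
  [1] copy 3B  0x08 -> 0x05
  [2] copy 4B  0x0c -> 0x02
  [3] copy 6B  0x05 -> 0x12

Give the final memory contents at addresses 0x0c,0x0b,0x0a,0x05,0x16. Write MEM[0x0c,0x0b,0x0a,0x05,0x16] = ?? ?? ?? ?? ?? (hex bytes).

MEM[0x0c,0x0b,0x0a,0x05,0x16] = 65 2c ae 91 4e

D0: mem[0x09..0x0d] <- [4e ae 2c 65 d6]
D1: mem[0x05..0x07] <- [5c 4e ae]
D2: mem[0x02..0x05] <- [65 d6 f1 91]
D3: mem[0x12..0x17] <- [91 4e ae 5c 4e ae]
query mem[0x0c]=0x65, mem[0x0b]=0x2c, mem[0x0a]=0xae, mem[0x05]=0x91, mem[0x16]=0x4e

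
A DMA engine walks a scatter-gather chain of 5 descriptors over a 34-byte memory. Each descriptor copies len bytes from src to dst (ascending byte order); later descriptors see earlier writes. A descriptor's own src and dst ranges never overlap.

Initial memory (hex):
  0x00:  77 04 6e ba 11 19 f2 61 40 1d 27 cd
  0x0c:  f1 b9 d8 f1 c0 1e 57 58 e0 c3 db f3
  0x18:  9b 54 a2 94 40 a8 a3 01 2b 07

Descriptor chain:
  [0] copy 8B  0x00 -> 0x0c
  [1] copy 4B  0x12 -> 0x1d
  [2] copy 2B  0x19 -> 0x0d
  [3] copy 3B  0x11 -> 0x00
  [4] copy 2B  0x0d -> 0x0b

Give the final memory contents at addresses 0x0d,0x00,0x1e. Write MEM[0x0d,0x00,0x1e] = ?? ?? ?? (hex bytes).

  after D0: wrote 8B at 0x0c = 77046eba1119f261
  after D1: wrote 4B at 0x1d = f261e0c3
  after D2: wrote 2B at 0x0d = 54a2
  after D3: wrote 3B at 0x00 = 19f261
  after D4: wrote 2B at 0x0b = 54a2
query mem[0x0d]=0x54, mem[0x00]=0x19, mem[0x1e]=0x61

MEM[0x0d,0x00,0x1e] = 54 19 61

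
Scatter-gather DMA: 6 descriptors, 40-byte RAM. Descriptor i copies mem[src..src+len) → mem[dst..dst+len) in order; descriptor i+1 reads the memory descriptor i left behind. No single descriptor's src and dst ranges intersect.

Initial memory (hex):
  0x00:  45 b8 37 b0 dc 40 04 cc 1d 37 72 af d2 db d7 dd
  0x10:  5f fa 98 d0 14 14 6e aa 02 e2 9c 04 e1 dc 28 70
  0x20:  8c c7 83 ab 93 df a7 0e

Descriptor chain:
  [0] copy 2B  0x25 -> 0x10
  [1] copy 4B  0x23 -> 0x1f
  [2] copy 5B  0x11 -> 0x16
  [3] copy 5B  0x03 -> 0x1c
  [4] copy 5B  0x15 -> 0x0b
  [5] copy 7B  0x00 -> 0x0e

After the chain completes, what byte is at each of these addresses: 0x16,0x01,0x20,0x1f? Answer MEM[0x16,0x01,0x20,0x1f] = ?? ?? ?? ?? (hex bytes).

#0 dst[0x10+2] := {0xdf,0xa7}
#1 dst[0x1f+4] := {0xab,0x93,0xdf,0xa7}
#2 dst[0x16+5] := {0xa7,0x98,0xd0,0x14,0x14}
#3 dst[0x1c+5] := {0xb0,0xdc,0x40,0x04,0xcc}
#4 dst[0x0b+5] := {0x14,0xa7,0x98,0xd0,0x14}
#5 dst[0x0e+7] := {0x45,0xb8,0x37,0xb0,0xdc,0x40,0x04}
query mem[0x16]=0xa7, mem[0x01]=0xb8, mem[0x20]=0xcc, mem[0x1f]=0x04

MEM[0x16,0x01,0x20,0x1f] = a7 b8 cc 04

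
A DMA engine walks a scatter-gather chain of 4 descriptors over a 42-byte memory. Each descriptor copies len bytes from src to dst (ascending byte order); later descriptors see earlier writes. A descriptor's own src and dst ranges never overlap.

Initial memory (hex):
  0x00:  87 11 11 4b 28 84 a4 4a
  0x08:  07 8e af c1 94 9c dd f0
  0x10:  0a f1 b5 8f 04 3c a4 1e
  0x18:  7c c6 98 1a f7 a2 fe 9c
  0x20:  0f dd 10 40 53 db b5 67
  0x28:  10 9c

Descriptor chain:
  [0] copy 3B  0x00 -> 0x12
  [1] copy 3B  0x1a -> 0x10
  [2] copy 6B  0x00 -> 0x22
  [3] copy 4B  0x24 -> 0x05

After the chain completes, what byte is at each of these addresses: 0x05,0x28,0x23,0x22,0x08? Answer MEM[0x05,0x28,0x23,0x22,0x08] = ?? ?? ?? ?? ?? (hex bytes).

MEM[0x05,0x28,0x23,0x22,0x08] = 11 10 11 87 84

D0: mem[0x12..0x14] <- [87 11 11]
D1: mem[0x10..0x12] <- [98 1a f7]
D2: mem[0x22..0x27] <- [87 11 11 4b 28 84]
D3: mem[0x05..0x08] <- [11 4b 28 84]
query mem[0x05]=0x11, mem[0x28]=0x10, mem[0x23]=0x11, mem[0x22]=0x87, mem[0x08]=0x84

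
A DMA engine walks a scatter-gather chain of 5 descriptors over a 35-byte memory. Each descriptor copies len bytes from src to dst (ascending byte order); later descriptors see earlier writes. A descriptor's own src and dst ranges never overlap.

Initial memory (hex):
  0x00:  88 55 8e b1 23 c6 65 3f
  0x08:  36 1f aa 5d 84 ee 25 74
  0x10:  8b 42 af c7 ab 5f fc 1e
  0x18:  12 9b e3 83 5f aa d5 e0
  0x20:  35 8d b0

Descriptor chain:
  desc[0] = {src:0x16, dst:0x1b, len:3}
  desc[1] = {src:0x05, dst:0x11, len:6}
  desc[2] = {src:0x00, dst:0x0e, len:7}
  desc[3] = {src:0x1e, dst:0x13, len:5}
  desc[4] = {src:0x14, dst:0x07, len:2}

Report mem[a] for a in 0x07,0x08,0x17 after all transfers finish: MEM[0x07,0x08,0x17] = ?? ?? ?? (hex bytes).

D0: mem[0x1b..0x1d] <- [fc 1e 12]
D1: mem[0x11..0x16] <- [c6 65 3f 36 1f aa]
D2: mem[0x0e..0x14] <- [88 55 8e b1 23 c6 65]
D3: mem[0x13..0x17] <- [d5 e0 35 8d b0]
D4: mem[0x07..0x08] <- [e0 35]
query mem[0x07]=0xe0, mem[0x08]=0x35, mem[0x17]=0xb0

MEM[0x07,0x08,0x17] = e0 35 b0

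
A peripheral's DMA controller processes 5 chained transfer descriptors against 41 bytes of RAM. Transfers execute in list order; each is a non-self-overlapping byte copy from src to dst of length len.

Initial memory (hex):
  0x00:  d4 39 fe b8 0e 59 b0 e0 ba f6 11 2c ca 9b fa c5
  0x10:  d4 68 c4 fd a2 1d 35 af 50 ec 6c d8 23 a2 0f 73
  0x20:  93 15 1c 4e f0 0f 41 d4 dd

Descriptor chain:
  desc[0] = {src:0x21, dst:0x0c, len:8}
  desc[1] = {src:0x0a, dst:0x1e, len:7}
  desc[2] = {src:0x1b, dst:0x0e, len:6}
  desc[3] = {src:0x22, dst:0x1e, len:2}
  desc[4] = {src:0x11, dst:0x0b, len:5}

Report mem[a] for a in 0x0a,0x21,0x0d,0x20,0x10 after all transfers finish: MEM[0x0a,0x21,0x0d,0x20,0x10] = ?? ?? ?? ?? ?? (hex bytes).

MEM[0x0a,0x21,0x0d,0x20,0x10] = 11 1c 15 15 a2

D0: mem[0x0c..0x13] <- [15 1c 4e f0 0f 41 d4 dd]
D1: mem[0x1e..0x24] <- [11 2c 15 1c 4e f0 0f]
D2: mem[0x0e..0x13] <- [d8 23 a2 11 2c 15]
D3: mem[0x1e..0x1f] <- [4e f0]
D4: mem[0x0b..0x0f] <- [11 2c 15 a2 1d]
query mem[0x0a]=0x11, mem[0x21]=0x1c, mem[0x0d]=0x15, mem[0x20]=0x15, mem[0x10]=0xa2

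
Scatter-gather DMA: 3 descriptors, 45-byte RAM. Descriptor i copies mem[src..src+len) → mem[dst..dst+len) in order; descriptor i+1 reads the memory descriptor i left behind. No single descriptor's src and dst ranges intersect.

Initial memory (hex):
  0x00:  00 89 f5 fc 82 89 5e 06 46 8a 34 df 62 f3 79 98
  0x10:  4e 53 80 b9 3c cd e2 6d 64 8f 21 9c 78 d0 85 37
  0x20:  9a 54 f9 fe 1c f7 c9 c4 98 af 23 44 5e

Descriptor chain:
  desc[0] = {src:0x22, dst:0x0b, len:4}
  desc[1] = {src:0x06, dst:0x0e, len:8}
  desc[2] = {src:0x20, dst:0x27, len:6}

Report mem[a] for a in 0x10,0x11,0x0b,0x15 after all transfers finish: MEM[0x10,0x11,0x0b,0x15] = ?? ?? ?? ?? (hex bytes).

  after D0: wrote 4B at 0x0b = f9fe1cf7
  after D1: wrote 8B at 0x0e = 5e06468a34f9fe1c
  after D2: wrote 6B at 0x27 = 9a54f9fe1cf7
query mem[0x10]=0x46, mem[0x11]=0x8a, mem[0x0b]=0xf9, mem[0x15]=0x1c

MEM[0x10,0x11,0x0b,0x15] = 46 8a f9 1c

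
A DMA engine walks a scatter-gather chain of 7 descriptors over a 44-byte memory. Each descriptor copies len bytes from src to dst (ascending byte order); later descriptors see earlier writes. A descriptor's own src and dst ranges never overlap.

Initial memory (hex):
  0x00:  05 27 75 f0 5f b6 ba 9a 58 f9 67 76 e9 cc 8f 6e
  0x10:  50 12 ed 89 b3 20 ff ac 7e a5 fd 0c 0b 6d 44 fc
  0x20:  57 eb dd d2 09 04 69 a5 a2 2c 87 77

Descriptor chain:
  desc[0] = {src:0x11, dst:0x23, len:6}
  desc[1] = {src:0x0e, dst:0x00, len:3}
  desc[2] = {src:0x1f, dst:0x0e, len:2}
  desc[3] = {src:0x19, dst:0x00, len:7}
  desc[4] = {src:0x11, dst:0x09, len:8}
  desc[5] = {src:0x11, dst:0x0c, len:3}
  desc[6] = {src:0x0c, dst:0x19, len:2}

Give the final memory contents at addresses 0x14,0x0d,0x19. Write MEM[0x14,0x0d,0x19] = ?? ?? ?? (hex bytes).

D0: mem[0x23..0x28] <- [12 ed 89 b3 20 ff]
D1: mem[0x00..0x02] <- [8f 6e 50]
D2: mem[0x0e..0x0f] <- [fc 57]
D3: mem[0x00..0x06] <- [a5 fd 0c 0b 6d 44 fc]
D4: mem[0x09..0x10] <- [12 ed 89 b3 20 ff ac 7e]
D5: mem[0x0c..0x0e] <- [12 ed 89]
D6: mem[0x19..0x1a] <- [12 ed]
query mem[0x14]=0xb3, mem[0x0d]=0xed, mem[0x19]=0x12

MEM[0x14,0x0d,0x19] = b3 ed 12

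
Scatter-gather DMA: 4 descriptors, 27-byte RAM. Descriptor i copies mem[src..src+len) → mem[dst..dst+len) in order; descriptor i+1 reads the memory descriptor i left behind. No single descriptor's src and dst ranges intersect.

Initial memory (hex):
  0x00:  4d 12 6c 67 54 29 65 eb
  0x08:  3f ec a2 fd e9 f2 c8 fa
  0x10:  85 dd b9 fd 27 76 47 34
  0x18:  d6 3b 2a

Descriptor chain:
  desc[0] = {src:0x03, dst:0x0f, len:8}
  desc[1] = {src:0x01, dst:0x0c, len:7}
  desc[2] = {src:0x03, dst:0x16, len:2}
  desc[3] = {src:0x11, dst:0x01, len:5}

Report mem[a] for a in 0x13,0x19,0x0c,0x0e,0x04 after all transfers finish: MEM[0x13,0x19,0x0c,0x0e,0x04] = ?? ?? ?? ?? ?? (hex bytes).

MEM[0x13,0x19,0x0c,0x0e,0x04] = eb 3b 12 67 3f

#0 dst[0x0f+8] := {0x67,0x54,0x29,0x65,0xeb,0x3f,0xec,0xa2}
#1 dst[0x0c+7] := {0x12,0x6c,0x67,0x54,0x29,0x65,0xeb}
#2 dst[0x16+2] := {0x67,0x54}
#3 dst[0x01+5] := {0x65,0xeb,0xeb,0x3f,0xec}
query mem[0x13]=0xeb, mem[0x19]=0x3b, mem[0x0c]=0x12, mem[0x0e]=0x67, mem[0x04]=0x3f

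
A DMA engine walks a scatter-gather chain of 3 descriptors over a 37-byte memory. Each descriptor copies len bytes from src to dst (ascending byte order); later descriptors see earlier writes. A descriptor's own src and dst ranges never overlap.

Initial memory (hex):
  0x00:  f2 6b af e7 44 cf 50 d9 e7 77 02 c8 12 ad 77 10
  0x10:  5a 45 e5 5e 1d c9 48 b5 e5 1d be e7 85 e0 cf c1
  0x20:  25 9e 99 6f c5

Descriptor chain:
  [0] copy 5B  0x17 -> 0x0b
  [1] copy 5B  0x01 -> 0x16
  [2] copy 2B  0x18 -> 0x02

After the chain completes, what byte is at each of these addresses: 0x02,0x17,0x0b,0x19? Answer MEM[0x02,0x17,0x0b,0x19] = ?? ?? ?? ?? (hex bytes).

MEM[0x02,0x17,0x0b,0x19] = e7 af b5 44

#0 dst[0x0b+5] := {0xb5,0xe5,0x1d,0xbe,0xe7}
#1 dst[0x16+5] := {0x6b,0xaf,0xe7,0x44,0xcf}
#2 dst[0x02+2] := {0xe7,0x44}
query mem[0x02]=0xe7, mem[0x17]=0xaf, mem[0x0b]=0xb5, mem[0x19]=0x44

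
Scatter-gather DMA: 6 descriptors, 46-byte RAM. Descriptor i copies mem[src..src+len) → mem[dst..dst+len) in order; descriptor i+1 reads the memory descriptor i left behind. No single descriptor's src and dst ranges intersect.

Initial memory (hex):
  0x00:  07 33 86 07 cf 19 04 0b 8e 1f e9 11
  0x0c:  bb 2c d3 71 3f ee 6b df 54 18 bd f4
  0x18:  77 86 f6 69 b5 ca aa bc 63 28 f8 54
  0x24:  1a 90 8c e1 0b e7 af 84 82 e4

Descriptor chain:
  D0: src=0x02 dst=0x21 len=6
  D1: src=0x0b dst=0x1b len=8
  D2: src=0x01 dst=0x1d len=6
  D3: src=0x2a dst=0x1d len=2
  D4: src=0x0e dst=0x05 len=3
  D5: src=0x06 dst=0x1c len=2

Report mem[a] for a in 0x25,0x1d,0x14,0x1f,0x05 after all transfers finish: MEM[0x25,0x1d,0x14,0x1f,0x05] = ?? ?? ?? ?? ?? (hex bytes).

#0 dst[0x21+6] := {0x86,0x07,0xcf,0x19,0x04,0x0b}
#1 dst[0x1b+8] := {0x11,0xbb,0x2c,0xd3,0x71,0x3f,0xee,0x6b}
#2 dst[0x1d+6] := {0x33,0x86,0x07,0xcf,0x19,0x04}
#3 dst[0x1d+2] := {0xaf,0x84}
#4 dst[0x05+3] := {0xd3,0x71,0x3f}
#5 dst[0x1c+2] := {0x71,0x3f}
query mem[0x25]=0x04, mem[0x1d]=0x3f, mem[0x14]=0x54, mem[0x1f]=0x07, mem[0x05]=0xd3

MEM[0x25,0x1d,0x14,0x1f,0x05] = 04 3f 54 07 d3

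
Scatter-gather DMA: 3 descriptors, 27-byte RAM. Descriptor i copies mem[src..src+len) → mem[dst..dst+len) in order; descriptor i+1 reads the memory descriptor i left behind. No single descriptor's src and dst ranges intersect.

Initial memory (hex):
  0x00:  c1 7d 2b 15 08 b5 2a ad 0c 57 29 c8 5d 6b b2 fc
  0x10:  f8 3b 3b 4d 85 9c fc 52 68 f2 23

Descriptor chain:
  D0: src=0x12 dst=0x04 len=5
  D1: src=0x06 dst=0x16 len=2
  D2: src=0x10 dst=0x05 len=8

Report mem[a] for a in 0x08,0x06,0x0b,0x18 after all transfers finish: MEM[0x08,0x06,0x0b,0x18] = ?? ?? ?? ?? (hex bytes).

  after D0: wrote 5B at 0x04 = 3b4d859cfc
  after D1: wrote 2B at 0x16 = 859c
  after D2: wrote 8B at 0x05 = f83b3b4d859c859c
query mem[0x08]=0x4d, mem[0x06]=0x3b, mem[0x0b]=0x85, mem[0x18]=0x68

MEM[0x08,0x06,0x0b,0x18] = 4d 3b 85 68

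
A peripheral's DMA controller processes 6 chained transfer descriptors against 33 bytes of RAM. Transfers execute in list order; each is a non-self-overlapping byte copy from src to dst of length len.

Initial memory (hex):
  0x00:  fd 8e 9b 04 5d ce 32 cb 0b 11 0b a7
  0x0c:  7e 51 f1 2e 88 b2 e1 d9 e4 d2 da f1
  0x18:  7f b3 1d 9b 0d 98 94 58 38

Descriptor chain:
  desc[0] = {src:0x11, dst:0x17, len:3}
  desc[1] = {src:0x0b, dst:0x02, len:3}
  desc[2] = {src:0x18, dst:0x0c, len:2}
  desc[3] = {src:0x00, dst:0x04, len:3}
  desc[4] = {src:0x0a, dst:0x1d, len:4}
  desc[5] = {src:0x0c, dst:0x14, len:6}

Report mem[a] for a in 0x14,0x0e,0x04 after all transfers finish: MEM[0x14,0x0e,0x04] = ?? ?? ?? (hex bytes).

D0: mem[0x17..0x19] <- [b2 e1 d9]
D1: mem[0x02..0x04] <- [a7 7e 51]
D2: mem[0x0c..0x0d] <- [e1 d9]
D3: mem[0x04..0x06] <- [fd 8e a7]
D4: mem[0x1d..0x20] <- [0b a7 e1 d9]
D5: mem[0x14..0x19] <- [e1 d9 f1 2e 88 b2]
query mem[0x14]=0xe1, mem[0x0e]=0xf1, mem[0x04]=0xfd

MEM[0x14,0x0e,0x04] = e1 f1 fd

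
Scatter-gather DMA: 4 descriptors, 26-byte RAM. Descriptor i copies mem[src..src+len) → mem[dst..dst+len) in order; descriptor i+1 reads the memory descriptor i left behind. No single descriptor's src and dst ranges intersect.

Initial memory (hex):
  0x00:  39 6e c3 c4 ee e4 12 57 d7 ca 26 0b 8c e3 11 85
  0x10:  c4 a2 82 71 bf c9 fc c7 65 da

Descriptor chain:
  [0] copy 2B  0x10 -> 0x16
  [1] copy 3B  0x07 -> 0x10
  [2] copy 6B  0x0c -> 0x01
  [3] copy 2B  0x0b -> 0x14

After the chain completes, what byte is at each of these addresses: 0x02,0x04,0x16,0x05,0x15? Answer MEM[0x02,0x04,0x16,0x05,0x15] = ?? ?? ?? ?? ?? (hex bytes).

#0 dst[0x16+2] := {0xc4,0xa2}
#1 dst[0x10+3] := {0x57,0xd7,0xca}
#2 dst[0x01+6] := {0x8c,0xe3,0x11,0x85,0x57,0xd7}
#3 dst[0x14+2] := {0x0b,0x8c}
query mem[0x02]=0xe3, mem[0x04]=0x85, mem[0x16]=0xc4, mem[0x05]=0x57, mem[0x15]=0x8c

MEM[0x02,0x04,0x16,0x05,0x15] = e3 85 c4 57 8c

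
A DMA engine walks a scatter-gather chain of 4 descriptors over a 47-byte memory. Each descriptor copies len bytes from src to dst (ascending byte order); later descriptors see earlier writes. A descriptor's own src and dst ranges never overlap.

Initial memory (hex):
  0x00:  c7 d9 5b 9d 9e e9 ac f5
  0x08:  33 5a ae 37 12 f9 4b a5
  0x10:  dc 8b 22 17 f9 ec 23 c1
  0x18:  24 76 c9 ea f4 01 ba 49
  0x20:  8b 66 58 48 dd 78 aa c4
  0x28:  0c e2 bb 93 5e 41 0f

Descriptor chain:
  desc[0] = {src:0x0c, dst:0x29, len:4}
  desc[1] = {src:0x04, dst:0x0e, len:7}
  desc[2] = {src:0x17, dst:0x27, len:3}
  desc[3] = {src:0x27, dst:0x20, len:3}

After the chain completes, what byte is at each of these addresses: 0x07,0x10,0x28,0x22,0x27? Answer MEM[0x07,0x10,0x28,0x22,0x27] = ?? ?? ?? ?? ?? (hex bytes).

#0 dst[0x29+4] := {0x12,0xf9,0x4b,0xa5}
#1 dst[0x0e+7] := {0x9e,0xe9,0xac,0xf5,0x33,0x5a,0xae}
#2 dst[0x27+3] := {0xc1,0x24,0x76}
#3 dst[0x20+3] := {0xc1,0x24,0x76}
query mem[0x07]=0xf5, mem[0x10]=0xac, mem[0x28]=0x24, mem[0x22]=0x76, mem[0x27]=0xc1

MEM[0x07,0x10,0x28,0x22,0x27] = f5 ac 24 76 c1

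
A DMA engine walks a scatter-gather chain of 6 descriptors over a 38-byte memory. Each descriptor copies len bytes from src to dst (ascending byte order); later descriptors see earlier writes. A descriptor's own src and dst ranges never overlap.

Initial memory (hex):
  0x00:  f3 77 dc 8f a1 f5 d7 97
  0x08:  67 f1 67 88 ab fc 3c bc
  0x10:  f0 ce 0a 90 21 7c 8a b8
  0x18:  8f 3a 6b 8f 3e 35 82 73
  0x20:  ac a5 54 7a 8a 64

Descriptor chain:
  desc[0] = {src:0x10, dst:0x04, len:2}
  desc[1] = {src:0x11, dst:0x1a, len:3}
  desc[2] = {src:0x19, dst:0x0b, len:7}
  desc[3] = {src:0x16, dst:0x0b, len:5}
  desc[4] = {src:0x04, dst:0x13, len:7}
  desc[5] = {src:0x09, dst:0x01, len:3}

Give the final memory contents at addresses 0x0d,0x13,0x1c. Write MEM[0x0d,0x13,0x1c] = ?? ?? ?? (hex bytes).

MEM[0x0d,0x13,0x1c] = 8f f0 90

  after D0: wrote 2B at 0x04 = f0ce
  after D1: wrote 3B at 0x1a = ce0a90
  after D2: wrote 7B at 0x0b = 3ace0a90358273
  after D3: wrote 5B at 0x0b = 8ab88f3ace
  after D4: wrote 7B at 0x13 = f0ced79767f167
  after D5: wrote 3B at 0x01 = f1678a
query mem[0x0d]=0x8f, mem[0x13]=0xf0, mem[0x1c]=0x90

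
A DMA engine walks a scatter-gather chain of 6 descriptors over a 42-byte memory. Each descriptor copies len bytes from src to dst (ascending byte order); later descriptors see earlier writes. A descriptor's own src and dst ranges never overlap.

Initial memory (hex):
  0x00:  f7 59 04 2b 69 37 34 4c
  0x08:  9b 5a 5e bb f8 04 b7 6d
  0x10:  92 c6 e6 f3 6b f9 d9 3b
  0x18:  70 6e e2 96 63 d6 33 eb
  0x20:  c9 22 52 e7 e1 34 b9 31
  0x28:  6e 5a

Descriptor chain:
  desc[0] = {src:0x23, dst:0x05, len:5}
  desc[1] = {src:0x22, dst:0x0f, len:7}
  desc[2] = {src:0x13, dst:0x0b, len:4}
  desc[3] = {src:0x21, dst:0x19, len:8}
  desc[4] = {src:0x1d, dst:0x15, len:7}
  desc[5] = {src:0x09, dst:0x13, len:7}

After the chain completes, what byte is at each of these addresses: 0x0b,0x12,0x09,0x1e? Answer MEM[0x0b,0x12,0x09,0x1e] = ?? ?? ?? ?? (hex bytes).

D0: mem[0x05..0x09] <- [e7 e1 34 b9 31]
D1: mem[0x0f..0x15] <- [52 e7 e1 34 b9 31 6e]
D2: mem[0x0b..0x0e] <- [b9 31 6e d9]
D3: mem[0x19..0x20] <- [22 52 e7 e1 34 b9 31 6e]
D4: mem[0x15..0x1b] <- [34 b9 31 6e 22 52 e7]
D5: mem[0x13..0x19] <- [31 5e b9 31 6e d9 52]
query mem[0x0b]=0xb9, mem[0x12]=0x34, mem[0x09]=0x31, mem[0x1e]=0xb9

MEM[0x0b,0x12,0x09,0x1e] = b9 34 31 b9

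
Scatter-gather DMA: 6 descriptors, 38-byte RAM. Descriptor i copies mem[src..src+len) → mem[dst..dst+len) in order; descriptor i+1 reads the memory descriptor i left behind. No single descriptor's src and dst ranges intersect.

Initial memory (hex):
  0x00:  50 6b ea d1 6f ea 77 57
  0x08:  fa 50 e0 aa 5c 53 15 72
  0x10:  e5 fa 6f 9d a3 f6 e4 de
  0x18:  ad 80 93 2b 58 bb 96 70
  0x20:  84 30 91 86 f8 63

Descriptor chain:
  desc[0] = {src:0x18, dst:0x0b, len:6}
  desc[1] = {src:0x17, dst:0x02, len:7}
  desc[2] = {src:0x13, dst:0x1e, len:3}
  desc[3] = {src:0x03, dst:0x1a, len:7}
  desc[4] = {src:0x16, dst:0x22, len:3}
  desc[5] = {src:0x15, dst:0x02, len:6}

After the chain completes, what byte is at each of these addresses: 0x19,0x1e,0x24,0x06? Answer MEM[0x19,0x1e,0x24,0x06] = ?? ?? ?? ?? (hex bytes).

#0 dst[0x0b+6] := {0xad,0x80,0x93,0x2b,0x58,0xbb}
#1 dst[0x02+7] := {0xde,0xad,0x80,0x93,0x2b,0x58,0xbb}
#2 dst[0x1e+3] := {0x9d,0xa3,0xf6}
#3 dst[0x1a+7] := {0xad,0x80,0x93,0x2b,0x58,0xbb,0x50}
#4 dst[0x22+3] := {0xe4,0xde,0xad}
#5 dst[0x02+6] := {0xf6,0xe4,0xde,0xad,0x80,0xad}
query mem[0x19]=0x80, mem[0x1e]=0x58, mem[0x24]=0xad, mem[0x06]=0x80

MEM[0x19,0x1e,0x24,0x06] = 80 58 ad 80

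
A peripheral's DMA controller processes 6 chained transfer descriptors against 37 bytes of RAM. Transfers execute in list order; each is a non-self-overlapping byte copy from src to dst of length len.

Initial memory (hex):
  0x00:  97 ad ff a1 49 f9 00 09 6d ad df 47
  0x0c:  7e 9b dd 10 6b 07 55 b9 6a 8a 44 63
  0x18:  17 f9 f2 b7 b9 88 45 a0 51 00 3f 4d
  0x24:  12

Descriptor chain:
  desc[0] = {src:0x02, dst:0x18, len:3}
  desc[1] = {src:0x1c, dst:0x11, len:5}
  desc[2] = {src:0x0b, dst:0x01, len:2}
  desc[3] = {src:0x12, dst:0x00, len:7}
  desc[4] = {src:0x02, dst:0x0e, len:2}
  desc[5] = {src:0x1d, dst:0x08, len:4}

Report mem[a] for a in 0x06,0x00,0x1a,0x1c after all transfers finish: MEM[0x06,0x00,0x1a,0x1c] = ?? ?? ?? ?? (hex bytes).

#0 dst[0x18+3] := {0xff,0xa1,0x49}
#1 dst[0x11+5] := {0xb9,0x88,0x45,0xa0,0x51}
#2 dst[0x01+2] := {0x47,0x7e}
#3 dst[0x00+7] := {0x88,0x45,0xa0,0x51,0x44,0x63,0xff}
#4 dst[0x0e+2] := {0xa0,0x51}
#5 dst[0x08+4] := {0x88,0x45,0xa0,0x51}
query mem[0x06]=0xff, mem[0x00]=0x88, mem[0x1a]=0x49, mem[0x1c]=0xb9

MEM[0x06,0x00,0x1a,0x1c] = ff 88 49 b9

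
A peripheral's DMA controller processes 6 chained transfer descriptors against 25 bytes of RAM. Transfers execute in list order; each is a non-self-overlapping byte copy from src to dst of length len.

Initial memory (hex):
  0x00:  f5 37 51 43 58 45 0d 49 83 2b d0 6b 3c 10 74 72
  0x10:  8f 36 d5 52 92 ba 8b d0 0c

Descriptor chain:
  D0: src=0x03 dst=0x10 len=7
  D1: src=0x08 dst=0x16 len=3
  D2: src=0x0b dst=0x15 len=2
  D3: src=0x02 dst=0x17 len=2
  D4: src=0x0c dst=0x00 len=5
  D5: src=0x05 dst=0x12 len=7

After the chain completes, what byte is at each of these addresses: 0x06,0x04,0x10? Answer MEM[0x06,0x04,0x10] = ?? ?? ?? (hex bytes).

MEM[0x06,0x04,0x10] = 0d 43 43

D0: mem[0x10..0x16] <- [43 58 45 0d 49 83 2b]
D1: mem[0x16..0x18] <- [83 2b d0]
D2: mem[0x15..0x16] <- [6b 3c]
D3: mem[0x17..0x18] <- [51 43]
D4: mem[0x00..0x04] <- [3c 10 74 72 43]
D5: mem[0x12..0x18] <- [45 0d 49 83 2b d0 6b]
query mem[0x06]=0x0d, mem[0x04]=0x43, mem[0x10]=0x43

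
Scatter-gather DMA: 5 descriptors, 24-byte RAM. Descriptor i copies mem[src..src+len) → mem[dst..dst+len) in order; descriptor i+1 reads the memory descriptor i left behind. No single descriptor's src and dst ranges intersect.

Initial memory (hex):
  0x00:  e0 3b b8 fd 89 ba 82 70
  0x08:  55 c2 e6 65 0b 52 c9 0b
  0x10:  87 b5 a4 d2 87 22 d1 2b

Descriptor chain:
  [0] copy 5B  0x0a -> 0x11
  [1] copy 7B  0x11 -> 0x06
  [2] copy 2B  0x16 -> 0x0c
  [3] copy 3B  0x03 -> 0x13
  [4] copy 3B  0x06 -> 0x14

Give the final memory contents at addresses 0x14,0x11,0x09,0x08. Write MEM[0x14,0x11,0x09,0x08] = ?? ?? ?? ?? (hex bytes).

MEM[0x14,0x11,0x09,0x08] = e6 e6 52 0b

  after D0: wrote 5B at 0x11 = e6650b52c9
  after D1: wrote 7B at 0x06 = e6650b52c9d12b
  after D2: wrote 2B at 0x0c = d12b
  after D3: wrote 3B at 0x13 = fd89ba
  after D4: wrote 3B at 0x14 = e6650b
query mem[0x14]=0xe6, mem[0x11]=0xe6, mem[0x09]=0x52, mem[0x08]=0x0b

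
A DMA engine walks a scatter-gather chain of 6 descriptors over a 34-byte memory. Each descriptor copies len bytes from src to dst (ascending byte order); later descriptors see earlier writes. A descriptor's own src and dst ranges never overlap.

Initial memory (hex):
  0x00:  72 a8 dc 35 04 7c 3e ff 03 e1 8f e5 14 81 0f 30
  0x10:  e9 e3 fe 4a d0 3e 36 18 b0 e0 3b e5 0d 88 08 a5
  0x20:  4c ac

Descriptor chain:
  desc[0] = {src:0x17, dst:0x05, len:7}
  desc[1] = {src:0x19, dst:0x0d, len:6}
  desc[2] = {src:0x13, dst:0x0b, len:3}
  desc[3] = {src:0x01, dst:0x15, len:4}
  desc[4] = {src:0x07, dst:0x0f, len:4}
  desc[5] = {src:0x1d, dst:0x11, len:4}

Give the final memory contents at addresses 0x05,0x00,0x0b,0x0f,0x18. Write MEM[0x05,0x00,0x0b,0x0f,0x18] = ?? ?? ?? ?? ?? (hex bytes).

  after D0: wrote 7B at 0x05 = 18b0e03be50d88
  after D1: wrote 6B at 0x0d = e03be50d8808
  after D2: wrote 3B at 0x0b = 4ad03e
  after D3: wrote 4B at 0x15 = a8dc3504
  after D4: wrote 4B at 0x0f = e03be50d
  after D5: wrote 4B at 0x11 = 8808a54c
query mem[0x05]=0x18, mem[0x00]=0x72, mem[0x0b]=0x4a, mem[0x0f]=0xe0, mem[0x18]=0x04

MEM[0x05,0x00,0x0b,0x0f,0x18] = 18 72 4a e0 04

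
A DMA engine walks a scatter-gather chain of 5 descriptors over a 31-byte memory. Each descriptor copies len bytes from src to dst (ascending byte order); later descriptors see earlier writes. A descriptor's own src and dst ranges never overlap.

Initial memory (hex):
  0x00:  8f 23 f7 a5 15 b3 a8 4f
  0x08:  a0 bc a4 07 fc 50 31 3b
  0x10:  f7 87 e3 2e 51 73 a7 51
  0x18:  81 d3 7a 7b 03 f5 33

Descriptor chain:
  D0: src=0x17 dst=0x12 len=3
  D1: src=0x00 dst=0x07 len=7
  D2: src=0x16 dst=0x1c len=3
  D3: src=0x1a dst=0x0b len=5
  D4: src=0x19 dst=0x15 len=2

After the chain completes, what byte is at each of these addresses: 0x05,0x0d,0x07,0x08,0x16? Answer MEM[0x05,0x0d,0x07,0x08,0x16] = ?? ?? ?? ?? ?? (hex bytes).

  after D0: wrote 3B at 0x12 = 5181d3
  after D1: wrote 7B at 0x07 = 8f23f7a515b3a8
  after D2: wrote 3B at 0x1c = a75181
  after D3: wrote 5B at 0x0b = 7a7ba75181
  after D4: wrote 2B at 0x15 = d37a
query mem[0x05]=0xb3, mem[0x0d]=0xa7, mem[0x07]=0x8f, mem[0x08]=0x23, mem[0x16]=0x7a

MEM[0x05,0x0d,0x07,0x08,0x16] = b3 a7 8f 23 7a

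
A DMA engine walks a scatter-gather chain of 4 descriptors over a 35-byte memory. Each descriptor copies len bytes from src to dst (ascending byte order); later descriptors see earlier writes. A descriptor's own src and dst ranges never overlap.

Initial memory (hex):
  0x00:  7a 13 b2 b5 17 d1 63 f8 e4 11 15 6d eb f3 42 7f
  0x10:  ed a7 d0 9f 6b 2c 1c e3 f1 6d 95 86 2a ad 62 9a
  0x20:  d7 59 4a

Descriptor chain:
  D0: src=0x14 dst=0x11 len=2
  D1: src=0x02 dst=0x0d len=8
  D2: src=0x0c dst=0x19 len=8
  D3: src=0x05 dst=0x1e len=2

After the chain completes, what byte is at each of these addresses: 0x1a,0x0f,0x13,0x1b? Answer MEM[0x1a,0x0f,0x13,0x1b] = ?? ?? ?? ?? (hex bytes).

D0: mem[0x11..0x12] <- [6b 2c]
D1: mem[0x0d..0x14] <- [b2 b5 17 d1 63 f8 e4 11]
D2: mem[0x19..0x20] <- [eb b2 b5 17 d1 63 f8 e4]
D3: mem[0x1e..0x1f] <- [d1 63]
query mem[0x1a]=0xb2, mem[0x0f]=0x17, mem[0x13]=0xe4, mem[0x1b]=0xb5

MEM[0x1a,0x0f,0x13,0x1b] = b2 17 e4 b5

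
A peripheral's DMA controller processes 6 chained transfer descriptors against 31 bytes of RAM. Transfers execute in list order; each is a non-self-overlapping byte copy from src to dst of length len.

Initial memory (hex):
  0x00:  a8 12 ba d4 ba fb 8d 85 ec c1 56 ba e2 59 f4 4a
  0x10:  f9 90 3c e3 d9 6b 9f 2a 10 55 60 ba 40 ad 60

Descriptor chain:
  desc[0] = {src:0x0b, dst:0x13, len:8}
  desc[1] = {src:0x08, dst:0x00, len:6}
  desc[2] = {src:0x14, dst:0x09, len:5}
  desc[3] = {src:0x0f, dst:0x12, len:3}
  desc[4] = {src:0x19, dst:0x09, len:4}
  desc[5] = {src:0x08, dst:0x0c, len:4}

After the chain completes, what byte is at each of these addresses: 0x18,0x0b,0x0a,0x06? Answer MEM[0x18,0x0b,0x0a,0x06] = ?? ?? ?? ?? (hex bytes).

MEM[0x18,0x0b,0x0a,0x06] = f9 ba 3c 8d

D0: mem[0x13..0x1a] <- [ba e2 59 f4 4a f9 90 3c]
D1: mem[0x00..0x05] <- [ec c1 56 ba e2 59]
D2: mem[0x09..0x0d] <- [e2 59 f4 4a f9]
D3: mem[0x12..0x14] <- [4a f9 90]
D4: mem[0x09..0x0c] <- [90 3c ba 40]
D5: mem[0x0c..0x0f] <- [ec 90 3c ba]
query mem[0x18]=0xf9, mem[0x0b]=0xba, mem[0x0a]=0x3c, mem[0x06]=0x8d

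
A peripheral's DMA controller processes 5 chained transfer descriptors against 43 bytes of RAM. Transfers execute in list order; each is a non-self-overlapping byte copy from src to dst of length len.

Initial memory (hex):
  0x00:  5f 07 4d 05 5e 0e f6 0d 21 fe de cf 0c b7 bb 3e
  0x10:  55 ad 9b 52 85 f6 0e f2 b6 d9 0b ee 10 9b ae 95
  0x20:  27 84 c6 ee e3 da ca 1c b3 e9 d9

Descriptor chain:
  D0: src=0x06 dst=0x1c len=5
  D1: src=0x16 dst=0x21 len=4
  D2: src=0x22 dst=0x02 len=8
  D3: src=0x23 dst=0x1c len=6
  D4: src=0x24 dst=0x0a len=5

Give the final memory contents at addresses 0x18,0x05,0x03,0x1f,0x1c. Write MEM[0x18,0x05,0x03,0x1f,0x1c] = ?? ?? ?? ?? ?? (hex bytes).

MEM[0x18,0x05,0x03,0x1f,0x1c] = b6 da b6 ca b6

#0 dst[0x1c+5] := {0xf6,0x0d,0x21,0xfe,0xde}
#1 dst[0x21+4] := {0x0e,0xf2,0xb6,0xd9}
#2 dst[0x02+8] := {0xf2,0xb6,0xd9,0xda,0xca,0x1c,0xb3,0xe9}
#3 dst[0x1c+6] := {0xb6,0xd9,0xda,0xca,0x1c,0xb3}
#4 dst[0x0a+5] := {0xd9,0xda,0xca,0x1c,0xb3}
query mem[0x18]=0xb6, mem[0x05]=0xda, mem[0x03]=0xb6, mem[0x1f]=0xca, mem[0x1c]=0xb6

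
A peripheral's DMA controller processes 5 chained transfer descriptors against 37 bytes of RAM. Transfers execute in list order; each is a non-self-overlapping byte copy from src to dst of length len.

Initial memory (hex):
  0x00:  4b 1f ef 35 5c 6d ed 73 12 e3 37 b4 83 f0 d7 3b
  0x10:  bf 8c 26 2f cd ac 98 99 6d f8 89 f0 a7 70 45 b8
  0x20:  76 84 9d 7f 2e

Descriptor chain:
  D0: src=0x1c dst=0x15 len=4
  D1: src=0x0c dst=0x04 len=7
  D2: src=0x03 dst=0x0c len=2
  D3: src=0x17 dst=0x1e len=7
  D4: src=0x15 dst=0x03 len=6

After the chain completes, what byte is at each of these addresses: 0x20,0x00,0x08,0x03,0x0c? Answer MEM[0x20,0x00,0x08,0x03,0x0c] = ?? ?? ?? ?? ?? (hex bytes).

MEM[0x20,0x00,0x08,0x03,0x0c] = f8 4b 89 a7 35

D0: mem[0x15..0x18] <- [a7 70 45 b8]
D1: mem[0x04..0x0a] <- [83 f0 d7 3b bf 8c 26]
D2: mem[0x0c..0x0d] <- [35 83]
D3: mem[0x1e..0x24] <- [45 b8 f8 89 f0 a7 70]
D4: mem[0x03..0x08] <- [a7 70 45 b8 f8 89]
query mem[0x20]=0xf8, mem[0x00]=0x4b, mem[0x08]=0x89, mem[0x03]=0xa7, mem[0x0c]=0x35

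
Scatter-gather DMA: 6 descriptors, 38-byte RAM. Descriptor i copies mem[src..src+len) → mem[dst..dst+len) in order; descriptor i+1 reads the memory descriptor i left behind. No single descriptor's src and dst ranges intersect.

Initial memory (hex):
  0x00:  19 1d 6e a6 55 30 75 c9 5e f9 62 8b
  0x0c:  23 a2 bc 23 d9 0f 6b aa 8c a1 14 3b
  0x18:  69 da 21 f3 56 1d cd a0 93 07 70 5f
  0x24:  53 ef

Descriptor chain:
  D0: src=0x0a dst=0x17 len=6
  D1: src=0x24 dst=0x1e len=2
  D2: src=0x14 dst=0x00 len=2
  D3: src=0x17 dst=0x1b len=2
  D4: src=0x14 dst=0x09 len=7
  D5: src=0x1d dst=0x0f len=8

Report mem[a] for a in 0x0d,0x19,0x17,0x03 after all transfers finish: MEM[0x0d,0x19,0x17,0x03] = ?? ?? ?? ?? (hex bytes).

MEM[0x0d,0x19,0x17,0x03] = 8b 23 62 a6

D0: mem[0x17..0x1c] <- [62 8b 23 a2 bc 23]
D1: mem[0x1e..0x1f] <- [53 ef]
D2: mem[0x00..0x01] <- [8c a1]
D3: mem[0x1b..0x1c] <- [62 8b]
D4: mem[0x09..0x0f] <- [8c a1 14 62 8b 23 a2]
D5: mem[0x0f..0x16] <- [1d 53 ef 93 07 70 5f 53]
query mem[0x0d]=0x8b, mem[0x19]=0x23, mem[0x17]=0x62, mem[0x03]=0xa6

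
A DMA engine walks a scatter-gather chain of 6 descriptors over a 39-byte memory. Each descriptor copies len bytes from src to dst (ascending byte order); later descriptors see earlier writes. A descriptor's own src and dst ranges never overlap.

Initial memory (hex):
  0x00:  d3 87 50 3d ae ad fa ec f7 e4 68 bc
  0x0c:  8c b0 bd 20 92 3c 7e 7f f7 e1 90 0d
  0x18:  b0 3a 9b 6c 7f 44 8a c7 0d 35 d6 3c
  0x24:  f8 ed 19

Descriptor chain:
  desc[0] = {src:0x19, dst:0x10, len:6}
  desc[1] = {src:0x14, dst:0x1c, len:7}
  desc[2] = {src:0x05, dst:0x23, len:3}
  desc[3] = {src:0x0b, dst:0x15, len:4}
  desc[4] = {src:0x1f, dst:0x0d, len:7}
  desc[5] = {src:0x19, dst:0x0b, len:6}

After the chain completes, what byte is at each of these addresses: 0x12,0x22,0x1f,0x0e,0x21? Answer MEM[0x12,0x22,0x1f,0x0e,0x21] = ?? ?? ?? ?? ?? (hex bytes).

  after D0: wrote 6B at 0x10 = 3a9b6c7f448a
  after D1: wrote 7B at 0x1c = 448a900db03a9b
  after D2: wrote 3B at 0x23 = adfaec
  after D3: wrote 4B at 0x15 = bc8cb0bd
  after D4: wrote 7B at 0x0d = 0db03a9badfaec
  after D5: wrote 6B at 0x0b = 3a9b6c448a90
query mem[0x12]=0xfa, mem[0x22]=0x9b, mem[0x1f]=0x0d, mem[0x0e]=0x44, mem[0x21]=0x3a

MEM[0x12,0x22,0x1f,0x0e,0x21] = fa 9b 0d 44 3a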